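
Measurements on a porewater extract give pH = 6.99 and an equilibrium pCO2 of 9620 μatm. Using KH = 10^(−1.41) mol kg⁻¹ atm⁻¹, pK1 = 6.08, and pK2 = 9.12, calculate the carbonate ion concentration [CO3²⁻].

[CO3²⁻] = 0.0226 mmol/kg

[CO2*] = KH · pCO2 = 10^(−1.41) × 9620×10^-6 = 3.743×10^-4 mol/kg
α₀ = 1/(1 + K1/[H⁺] + K1K2/[H⁺]²) = 1/(1 + 10^+0.91 + 10^-1.22) = 0.1088
DIC = [CO2*]/α₀ = 3.743×10^-4 / 0.1088 = 3.439 mmol/kg
[CO3²⁻] = α₂·DIC; α₂ = 0.006558, so [CO3²⁻] = 0.006558 × 3.439 = 0.0226 mmol/kg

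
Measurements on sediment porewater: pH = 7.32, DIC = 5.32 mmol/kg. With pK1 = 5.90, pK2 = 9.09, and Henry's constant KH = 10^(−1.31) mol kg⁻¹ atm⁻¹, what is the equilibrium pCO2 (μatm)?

α₀ = 1 / (1 + K1/[H⁺] + K1K2/[H⁺]²) = 1 / (1 + 10^+1.42 + 10^-0.35)
   = 1 / (1 + 26.303 + 0.44668) = 1/27.749 = 0.03604
[CO2*] = α₀ × DIC = 0.03604 × 5.32 = 0.1917 mmol/kg
pCO2 = [CO2*]/KH = 1.917×10^-4 / 4.898×10^-2 = 3910 μatm

pCO2 = 3910 μatm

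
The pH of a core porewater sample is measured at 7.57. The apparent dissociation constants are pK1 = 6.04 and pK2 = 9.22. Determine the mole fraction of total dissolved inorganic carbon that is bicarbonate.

α₁ = 0.951

α₁ = 1 / (1 + [H⁺]/K1 + K2/[H⁺]) = 1 / (1 + 10^-1.53 + 10^-1.65)
   = 1 / (1 + 0.029512 + 0.022387) = 1/1.0519 = 0.9507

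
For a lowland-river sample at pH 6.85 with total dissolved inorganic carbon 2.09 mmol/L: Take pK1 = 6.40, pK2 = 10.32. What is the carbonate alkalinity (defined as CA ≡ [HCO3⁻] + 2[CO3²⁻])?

CA = 1.54 mmol/L

CA = [HCO3⁻] + 2[CO3²⁻] = (α₁ + 2α₂)·DIC
At pH 6.85: [H⁺]/K1 = 10^-0.45 = 0.35481, K2/[H⁺] = 10^-3.47 = 0.00033884
α₁ = 1/(1 + 0.35481 + 0.00033884) = 1/1.3552 = 0.7379; α₂ = α₁·K2/[H⁺] = 0.0002500
α₁ + 2α₂ = 0.7384
CA = 0.7384 × 2.09 = 1.54 mmol/L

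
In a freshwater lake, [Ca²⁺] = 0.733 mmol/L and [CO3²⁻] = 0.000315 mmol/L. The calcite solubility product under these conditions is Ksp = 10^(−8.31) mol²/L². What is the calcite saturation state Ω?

Ω = 0.0471

Ksp = 10^(−8.31) = 4.898×10^-9
Ω = [Ca²⁺][CO3²⁻]/Ksp = (0.733×10^-3)(0.000315×10^-3) / 4.898×10^-9 = 0.0471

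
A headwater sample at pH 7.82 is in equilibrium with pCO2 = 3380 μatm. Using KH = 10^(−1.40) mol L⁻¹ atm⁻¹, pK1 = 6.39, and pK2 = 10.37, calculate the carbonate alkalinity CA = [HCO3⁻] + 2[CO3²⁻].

CA = 3.64 mmol/L

[CO2*] = KH · pCO2 = 10^(−1.40) × 3380×10^-6 = 1.346×10^-4 mol/L
α₀ = 1/(1 + K1/[H⁺] + K1K2/[H⁺]²) = 1/(1 + 10^+1.43 + 10^-1.12) = 0.03573
DIC = [CO2*]/α₀ = 1.346×10^-4 / 0.03573 = 3.767 mmol/L
CA = (α₁ + 2α₂)·DIC = (0.9616 + 2×0.002710) × 3.767 = 3.64 mmol/L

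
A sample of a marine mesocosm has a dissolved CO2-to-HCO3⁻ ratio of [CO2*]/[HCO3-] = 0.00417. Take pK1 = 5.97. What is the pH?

pH = 8.35

From K1 = [H⁺][HCO3-]/[CO2*]:  pH = pK1 − log₁₀([CO2*]/[HCO3-])
log₁₀(0.00417) = -2.380
pH = 5.97 − (-2.380) = 8.35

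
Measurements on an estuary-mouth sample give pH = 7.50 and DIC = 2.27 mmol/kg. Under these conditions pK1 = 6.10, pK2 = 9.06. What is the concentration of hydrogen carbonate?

α₁ = 1 / (1 + [H⁺]/K1 + K2/[H⁺]) = 1 / (1 + 10^-1.40 + 10^-1.56)
   = 1 / (1 + 0.039811 + 0.027542) = 1/1.0674 = 0.9369
[HCO3⁻] = α₁ × DIC = 0.9369 × 2.27 = 2.13 mmol/kg

[HCO3⁻] = 2.13 mmol/kg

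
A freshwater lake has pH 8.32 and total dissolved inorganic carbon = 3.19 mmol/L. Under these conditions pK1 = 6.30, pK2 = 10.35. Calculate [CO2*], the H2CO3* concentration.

[CO2*] = 0.0299 mmol/L

α₀ = 1 / (1 + K1/[H⁺] + K1K2/[H⁺]²) = 1 / (1 + 10^+2.02 + 10^-0.01)
   = 1 / (1 + 104.71 + 0.97724) = 1/106.69 = 0.009373
[CO2*] = α₀ × DIC = 0.009373 × 3.19 = 0.0299 mmol/L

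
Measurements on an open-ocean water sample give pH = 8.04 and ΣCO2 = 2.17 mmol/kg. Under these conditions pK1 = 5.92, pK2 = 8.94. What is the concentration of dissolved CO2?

[CO2*] = 14.5 μmol/kg

α₀ = 1 / (1 + K1/[H⁺] + K1K2/[H⁺]²) = 1 / (1 + 10^+2.12 + 10^+1.22)
   = 1 / (1 + 131.83 + 16.596) = 1/149.42 = 0.006692
[CO2*] = α₀ × DIC = 0.006692 × 2.17 = 0.0145 mmol/kg = 14.5 μmol/kg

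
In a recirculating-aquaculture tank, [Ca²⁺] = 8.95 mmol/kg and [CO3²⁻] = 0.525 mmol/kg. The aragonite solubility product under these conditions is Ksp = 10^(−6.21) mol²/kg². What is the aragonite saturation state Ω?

Ksp = 10^(−6.21) = 6.166×10^-7
Ω = [Ca²⁺][CO3²⁻]/Ksp = (8.95×10^-3)(0.525×10^-3) / 6.166×10^-7 = 7.62

Ω = 7.62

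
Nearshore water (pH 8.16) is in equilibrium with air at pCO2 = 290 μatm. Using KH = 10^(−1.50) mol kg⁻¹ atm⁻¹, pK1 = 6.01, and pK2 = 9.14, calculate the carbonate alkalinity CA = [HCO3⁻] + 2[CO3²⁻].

CA = 1.57 mmol/kg

[CO2*] = KH · pCO2 = 10^(−1.50) × 290×10^-6 = 9.171×10^-6 mol/kg
α₀ = 1/(1 + K1/[H⁺] + K1K2/[H⁺]²) = 1/(1 + 10^+2.15 + 10^+1.17) = 0.006368
DIC = [CO2*]/α₀ = 9.171×10^-6 / 0.006368 = 1.440 mmol/kg
CA = (α₁ + 2α₂)·DIC = (0.8994 + 2×0.09418) × 1.440 = 1.57 mmol/kg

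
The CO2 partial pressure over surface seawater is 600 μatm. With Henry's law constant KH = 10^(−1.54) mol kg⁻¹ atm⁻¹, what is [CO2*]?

KH = 10^(−1.54) = 2.884×10^-2 mol kg⁻¹ atm⁻¹
[CO2*] = KH · pCO2 = 2.884×10^-2 × 600×10^-6 atm = 1.73×10^-5 mol/kg

[CO2*] = 17.3 μmol/kg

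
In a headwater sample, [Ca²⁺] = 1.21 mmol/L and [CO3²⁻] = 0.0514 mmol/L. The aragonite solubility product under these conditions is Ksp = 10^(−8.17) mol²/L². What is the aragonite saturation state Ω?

Ω = 9.20

Ksp = 10^(−8.17) = 6.761×10^-9
Ω = [Ca²⁺][CO3²⁻]/Ksp = (1.21×10^-3)(0.0514×10^-3) / 6.761×10^-9 = 9.20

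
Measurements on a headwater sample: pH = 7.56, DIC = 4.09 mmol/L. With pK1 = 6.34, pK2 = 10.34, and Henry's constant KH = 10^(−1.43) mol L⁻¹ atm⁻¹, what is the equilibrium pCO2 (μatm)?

α₀ = 1 / (1 + K1/[H⁺] + K1K2/[H⁺]²) = 1 / (1 + 10^+1.22 + 10^-1.56)
   = 1 / (1 + 16.596 + 0.027542) = 1/17.623 = 0.05674
[CO2*] = α₀ × DIC = 0.05674 × 4.09 = 0.2321 mmol/L
pCO2 = [CO2*]/KH = 2.321×10^-4 / 3.715×10^-2 = 6250 μatm

pCO2 = 6250 μatm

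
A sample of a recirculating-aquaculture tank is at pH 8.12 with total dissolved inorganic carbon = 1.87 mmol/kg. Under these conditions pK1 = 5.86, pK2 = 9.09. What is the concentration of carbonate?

α₂ = 1 / (1 + [H⁺]/K2 + [H⁺]²/(K1K2)) = 1 / (1 + 10^+0.97 + 10^-1.29)
   = 1 / (1 + 9.3325 + 0.051286) = 1/10.384 = 0.09630
[CO3²⁻] = α₂ × DIC = 0.09630 × 1.87 = 0.180 mmol/kg

[CO3²⁻] = 0.180 mmol/kg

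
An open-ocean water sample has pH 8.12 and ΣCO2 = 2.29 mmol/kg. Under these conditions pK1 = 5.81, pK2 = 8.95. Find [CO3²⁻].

α₂ = 1 / (1 + [H⁺]/K2 + [H⁺]²/(K1K2)) = 1 / (1 + 10^+0.83 + 10^-1.48)
   = 1 / (1 + 6.7608 + 0.033113) = 1/7.7939 = 0.1283
[CO3²⁻] = α₂ × DIC = 0.1283 × 2.29 = 0.294 mmol/kg

[CO3²⁻] = 0.294 mmol/kg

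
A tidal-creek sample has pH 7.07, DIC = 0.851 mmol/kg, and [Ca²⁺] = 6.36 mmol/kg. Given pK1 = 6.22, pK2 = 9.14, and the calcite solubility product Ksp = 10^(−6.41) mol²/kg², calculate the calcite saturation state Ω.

Ω = 0.103

α₂ = 1 / (1 + [H⁺]/K2 + [H⁺]²/(K1K2)) = 1 / (1 + 10^+2.07 + 10^+1.22)
   = 1 / (1 + 117.49 + 16.596) = 1/135.09 = 0.007403
[CO3²⁻] = α₂ × DIC = 0.007403 × 0.851 = 0.006300 mmol/kg = 6.300 μmol/kg
Ksp = 10^(−6.41) = 3.890×10^-7
Ω = [Ca²⁺][CO3²⁻]/Ksp = (6.36×10^-3)(6.300×10^-6) / 3.890×10^-7 = 0.103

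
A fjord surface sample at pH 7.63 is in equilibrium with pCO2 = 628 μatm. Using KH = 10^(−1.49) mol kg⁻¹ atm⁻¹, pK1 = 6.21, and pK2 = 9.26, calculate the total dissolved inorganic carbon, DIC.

[CO2*] = KH · pCO2 = 10^(−1.49) × 628×10^-6 = 2.032×10^-5 mol/kg
α₀ = 1/(1 + K1/[H⁺] + K1K2/[H⁺]²) = 1/(1 + 10^+1.42 + 10^-0.21) = 0.03582
DIC = [CO2*]/α₀ = 2.032×10^-5 / 0.03582 = 0.567 mmol/kg

DIC = 0.567 mmol/kg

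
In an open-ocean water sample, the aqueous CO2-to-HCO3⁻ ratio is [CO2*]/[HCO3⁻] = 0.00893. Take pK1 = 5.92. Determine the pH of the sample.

From K1 = [H⁺][HCO3⁻]/[CO2*]:  pH = pK1 − log₁₀([CO2*]/[HCO3⁻])
log₁₀(0.00893) = -2.049
pH = 5.92 − (-2.049) = 7.97

pH = 7.97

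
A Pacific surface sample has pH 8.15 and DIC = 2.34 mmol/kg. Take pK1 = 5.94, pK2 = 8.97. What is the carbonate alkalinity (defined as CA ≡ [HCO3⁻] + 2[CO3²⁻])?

CA = [HCO3⁻] + 2[CO3²⁻] = (α₁ + 2α₂)·DIC
At pH 8.15: [H⁺]/K1 = 10^-2.21 = 0.0061660, K2/[H⁺] = 10^-0.82 = 0.15136
α₁ = 1/(1 + 0.0061660 + 0.15136) = 1/1.1575 = 0.8639; α₂ = α₁·K2/[H⁺] = 0.1308
α₁ + 2α₂ = 1.1254
CA = 1.1254 × 2.34 = 2.63 mmol/kg

CA = 2.63 mmol/kg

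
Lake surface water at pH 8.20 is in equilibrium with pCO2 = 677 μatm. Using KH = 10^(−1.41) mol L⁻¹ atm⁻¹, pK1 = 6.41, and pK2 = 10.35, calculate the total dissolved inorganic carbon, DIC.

DIC = 1.66 mmol/L

[CO2*] = KH · pCO2 = 10^(−1.41) × 677×10^-6 = 2.634×10^-5 mol/L
α₀ = 1/(1 + K1/[H⁺] + K1K2/[H⁺]²) = 1/(1 + 10^+1.79 + 10^-0.36) = 0.01585
DIC = [CO2*]/α₀ = 2.634×10^-5 / 0.01585 = 1.66 mmol/L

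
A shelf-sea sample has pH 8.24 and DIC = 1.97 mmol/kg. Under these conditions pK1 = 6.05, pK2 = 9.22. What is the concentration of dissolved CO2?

α₀ = 1 / (1 + K1/[H⁺] + K1K2/[H⁺]²) = 1 / (1 + 10^+2.19 + 10^+1.21)
   = 1 / (1 + 154.88 + 16.218) = 1/172.10 = 0.005811
[CO2*] = α₀ × DIC = 0.005811 × 1.97 = 0.0114 mmol/kg = 11.4 μmol/kg

[CO2*] = 11.4 μmol/kg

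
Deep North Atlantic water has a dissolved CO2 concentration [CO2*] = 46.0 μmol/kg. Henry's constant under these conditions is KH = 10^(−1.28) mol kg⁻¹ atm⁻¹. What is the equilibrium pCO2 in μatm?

KH = 10^(−1.28) = 5.248×10^-2 mol kg⁻¹ atm⁻¹
pCO2 = [CO2*]/KH = 46.0×10^-6 / 5.248×10^-2 = 8.77×10^-4 atm = 877 μatm

pCO2 = 877 μatm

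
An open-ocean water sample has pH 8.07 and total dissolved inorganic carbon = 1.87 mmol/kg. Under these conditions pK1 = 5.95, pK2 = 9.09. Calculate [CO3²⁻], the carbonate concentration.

[CO3²⁻] = 0.162 mmol/kg

α₂ = 1 / (1 + [H⁺]/K2 + [H⁺]²/(K1K2)) = 1 / (1 + 10^+1.02 + 10^-1.10)
   = 1 / (1 + 10.471 + 0.079433) = 1/11.551 = 0.08657
[CO3²⁻] = α₂ × DIC = 0.08657 × 1.87 = 0.162 mmol/kg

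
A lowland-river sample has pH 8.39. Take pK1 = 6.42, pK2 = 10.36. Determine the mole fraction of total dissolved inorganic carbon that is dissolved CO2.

α₀ = 0.0105

α₀ = 1 / (1 + K1/[H⁺] + K1K2/[H⁺]²) = 1 / (1 + 10^+1.97 + 10^+0.00)
   = 1 / (1 + 93.325 + 1.0000) = 1/95.325 = 0.01049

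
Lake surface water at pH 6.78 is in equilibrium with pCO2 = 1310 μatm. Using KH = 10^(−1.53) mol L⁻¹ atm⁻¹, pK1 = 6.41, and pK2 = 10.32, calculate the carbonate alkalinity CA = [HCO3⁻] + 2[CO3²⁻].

CA = 0.0907 mmol/L

[CO2*] = KH · pCO2 = 10^(−1.53) × 1310×10^-6 = 3.866×10^-5 mol/L
α₀ = 1/(1 + K1/[H⁺] + K1K2/[H⁺]²) = 1/(1 + 10^+0.37 + 10^-3.17) = 0.2990
DIC = [CO2*]/α₀ = 3.866×10^-5 / 0.2990 = 0.1293 mmol/L
CA = (α₁ + 2α₂)·DIC = (0.7008 + 2×0.0002021) × 0.1293 = 0.0907 mmol/L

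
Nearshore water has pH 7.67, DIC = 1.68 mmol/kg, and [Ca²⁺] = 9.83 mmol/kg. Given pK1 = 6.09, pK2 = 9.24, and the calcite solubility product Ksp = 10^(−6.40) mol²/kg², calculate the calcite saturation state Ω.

α₂ = 1 / (1 + [H⁺]/K2 + [H⁺]²/(K1K2)) = 1 / (1 + 10^+1.57 + 10^-0.01)
   = 1 / (1 + 37.154 + 0.97724) = 1/39.131 = 0.02556
[CO3²⁻] = α₂ × DIC = 0.02556 × 1.68 = 0.04293 mmol/kg
Ksp = 10^(−6.40) = 3.981×10^-7
Ω = [Ca²⁺][CO3²⁻]/Ksp = (9.83×10^-3)(4.293×10^-5) / 3.981×10^-7 = 1.06

Ω = 1.06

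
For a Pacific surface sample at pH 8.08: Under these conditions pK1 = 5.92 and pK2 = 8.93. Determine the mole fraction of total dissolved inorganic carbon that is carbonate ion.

α₂ = 1 / (1 + [H⁺]/K2 + [H⁺]²/(K1K2)) = 1 / (1 + 10^+0.85 + 10^-1.31)
   = 1 / (1 + 7.0795 + 0.048978) = 1/8.1284 = 0.1230

α₂ = 0.123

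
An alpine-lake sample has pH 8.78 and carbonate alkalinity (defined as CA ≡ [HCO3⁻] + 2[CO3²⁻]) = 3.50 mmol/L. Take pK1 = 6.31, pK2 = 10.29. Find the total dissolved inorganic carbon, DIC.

CA = [HCO3⁻] + 2[CO3²⁻] = (α₁ + 2α₂)·DIC
At pH 8.78: [H⁺]/K1 = 10^-2.47 = 0.0033884, K2/[H⁺] = 10^-1.51 = 0.030903
α₁ = 1/(1 + 0.0033884 + 0.030903) = 1/1.0343 = 0.9668; α₂ = α₁·K2/[H⁺] = 0.02988
α₁ + 2α₂ = 1.0266
DIC = CA / (α₁ + 2α₂) = 3.50 / 1.0266 = 3.41 mmol/L

DIC = 3.41 mmol/L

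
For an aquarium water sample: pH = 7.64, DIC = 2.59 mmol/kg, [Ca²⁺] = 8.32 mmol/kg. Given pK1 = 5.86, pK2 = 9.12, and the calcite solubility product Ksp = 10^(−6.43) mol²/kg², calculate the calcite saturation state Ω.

α₂ = 1 / (1 + [H⁺]/K2 + [H⁺]²/(K1K2)) = 1 / (1 + 10^+1.48 + 10^-0.30)
   = 1 / (1 + 30.200 + 0.50119) = 1/31.701 = 0.03155
[CO3²⁻] = α₂ × DIC = 0.03155 × 2.59 = 0.08170 mmol/kg
Ksp = 10^(−6.43) = 3.715×10^-7
Ω = [Ca²⁺][CO3²⁻]/Ksp = (8.32×10^-3)(8.170×10^-5) / 3.715×10^-7 = 1.83

Ω = 1.83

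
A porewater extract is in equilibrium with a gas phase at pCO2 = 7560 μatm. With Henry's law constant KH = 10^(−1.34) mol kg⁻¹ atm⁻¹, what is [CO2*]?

[CO2*] = 346 μmol/kg

KH = 10^(−1.34) = 4.571×10^-2 mol kg⁻¹ atm⁻¹
[CO2*] = KH · pCO2 = 4.571×10^-2 × 7560×10^-6 atm = 3.46×10^-4 mol/kg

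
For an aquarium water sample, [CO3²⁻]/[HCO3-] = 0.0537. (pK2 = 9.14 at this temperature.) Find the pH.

pH = 7.87

From K2 = [H⁺][CO3²⁻]/[HCO3-]:  pH = pK2 + log₁₀([CO3²⁻]/[HCO3-])
log₁₀(0.0537) = -1.270
pH = 9.14 + (-1.270) = 7.87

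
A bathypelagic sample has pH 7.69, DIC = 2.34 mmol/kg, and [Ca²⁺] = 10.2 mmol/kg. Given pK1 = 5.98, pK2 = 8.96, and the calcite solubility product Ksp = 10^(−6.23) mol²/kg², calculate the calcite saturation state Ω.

Ω = 2.03

α₂ = 1 / (1 + [H⁺]/K2 + [H⁺]²/(K1K2)) = 1 / (1 + 10^+1.27 + 10^-0.44)
   = 1 / (1 + 18.621 + 0.36308) = 1/19.984 = 0.05004
[CO3²⁻] = α₂ × DIC = 0.05004 × 2.34 = 0.1171 mmol/kg
Ksp = 10^(−6.23) = 5.888×10^-7
Ω = [Ca²⁺][CO3²⁻]/Ksp = (10.2×10^-3)(1.171×10^-4) / 5.888×10^-7 = 2.03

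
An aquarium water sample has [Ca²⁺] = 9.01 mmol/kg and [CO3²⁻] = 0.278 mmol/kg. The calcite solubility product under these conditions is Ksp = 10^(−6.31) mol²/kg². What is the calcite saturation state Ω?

Ω = 5.11

Ksp = 10^(−6.31) = 4.898×10^-7
Ω = [Ca²⁺][CO3²⁻]/Ksp = (9.01×10^-3)(0.278×10^-3) / 4.898×10^-7 = 5.11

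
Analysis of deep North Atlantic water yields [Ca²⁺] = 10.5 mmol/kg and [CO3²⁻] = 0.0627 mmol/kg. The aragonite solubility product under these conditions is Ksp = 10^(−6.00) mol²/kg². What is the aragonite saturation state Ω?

Ksp = 10^(−6.00) = 1.000×10^-6
Ω = [Ca²⁺][CO3²⁻]/Ksp = (10.5×10^-3)(0.0627×10^-3) / 1.000×10^-6 = 0.658

Ω = 0.658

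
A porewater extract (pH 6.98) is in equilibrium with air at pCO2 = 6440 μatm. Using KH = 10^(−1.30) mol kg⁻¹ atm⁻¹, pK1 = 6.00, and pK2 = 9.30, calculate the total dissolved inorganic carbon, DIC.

[CO2*] = KH · pCO2 = 10^(−1.30) × 6440×10^-6 = 3.228×10^-4 mol/kg
α₀ = 1/(1 + K1/[H⁺] + K1K2/[H⁺]²) = 1/(1 + 10^+0.98 + 10^-1.34) = 0.09438
DIC = [CO2*]/α₀ = 3.228×10^-4 / 0.09438 = 3.42 mmol/kg

DIC = 3.42 mmol/kg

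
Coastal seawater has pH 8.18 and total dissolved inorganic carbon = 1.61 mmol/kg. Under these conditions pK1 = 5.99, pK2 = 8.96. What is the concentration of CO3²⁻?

[CO3²⁻] = 0.228 mmol/kg

α₂ = 1 / (1 + [H⁺]/K2 + [H⁺]²/(K1K2)) = 1 / (1 + 10^+0.78 + 10^-1.41)
   = 1 / (1 + 6.0256 + 0.038905) = 1/7.0645 = 0.1416
[CO3²⁻] = α₂ × DIC = 0.1416 × 1.61 = 0.228 mmol/kg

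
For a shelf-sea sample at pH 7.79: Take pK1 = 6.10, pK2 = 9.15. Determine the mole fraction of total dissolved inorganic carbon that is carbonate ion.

α₂ = 1 / (1 + [H⁺]/K2 + [H⁺]²/(K1K2)) = 1 / (1 + 10^+1.36 + 10^-0.33)
   = 1 / (1 + 22.909 + 0.46774) = 1/24.376 = 0.04102

α₂ = 0.0410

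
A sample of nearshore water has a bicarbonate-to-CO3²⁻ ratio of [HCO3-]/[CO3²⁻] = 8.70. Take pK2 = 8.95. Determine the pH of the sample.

From K2 = [H⁺][CO3²⁻]/[HCO3-]:  pH = pK2 − log₁₀([HCO3-]/[CO3²⁻])
log₁₀(8.70) = +0.940
pH = 8.95 − (+0.940) = 8.01

pH = 8.01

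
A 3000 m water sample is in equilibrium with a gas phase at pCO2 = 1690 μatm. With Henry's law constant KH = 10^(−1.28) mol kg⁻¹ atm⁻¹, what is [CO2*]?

[CO2*] = 88.7 μmol/kg

KH = 10^(−1.28) = 5.248×10^-2 mol kg⁻¹ atm⁻¹
[CO2*] = KH · pCO2 = 5.248×10^-2 × 1690×10^-6 atm = 8.87×10^-5 mol/kg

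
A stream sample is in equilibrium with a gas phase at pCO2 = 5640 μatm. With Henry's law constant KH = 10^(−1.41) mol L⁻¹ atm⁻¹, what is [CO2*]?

[CO2*] = 219 μmol/L

KH = 10^(−1.41) = 3.890×10^-2 mol L⁻¹ atm⁻¹
[CO2*] = KH · pCO2 = 3.890×10^-2 × 5640×10^-6 atm = 2.19×10^-4 mol/L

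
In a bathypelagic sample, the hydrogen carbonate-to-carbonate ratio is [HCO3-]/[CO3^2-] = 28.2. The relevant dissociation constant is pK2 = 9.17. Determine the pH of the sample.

pH = 7.72

From K2 = [H⁺][CO3^2-]/[HCO3-]:  pH = pK2 − log₁₀([HCO3-]/[CO3^2-])
log₁₀(28.2) = +1.450
pH = 9.17 − (+1.450) = 7.72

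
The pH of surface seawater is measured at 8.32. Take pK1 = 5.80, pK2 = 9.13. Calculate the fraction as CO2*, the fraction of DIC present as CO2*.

α₀ = 0.00261

α₀ = 1 / (1 + K1/[H⁺] + K1K2/[H⁺]²) = 1 / (1 + 10^+2.52 + 10^+1.71)
   = 1 / (1 + 331.13 + 51.286) = 1/383.42 = 0.002608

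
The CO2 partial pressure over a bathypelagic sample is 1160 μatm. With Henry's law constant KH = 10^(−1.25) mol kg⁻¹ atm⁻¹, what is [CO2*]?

[CO2*] = 65.2 μmol/kg

KH = 10^(−1.25) = 5.623×10^-2 mol kg⁻¹ atm⁻¹
[CO2*] = KH · pCO2 = 5.623×10^-2 × 1160×10^-6 atm = 6.52×10^-5 mol/kg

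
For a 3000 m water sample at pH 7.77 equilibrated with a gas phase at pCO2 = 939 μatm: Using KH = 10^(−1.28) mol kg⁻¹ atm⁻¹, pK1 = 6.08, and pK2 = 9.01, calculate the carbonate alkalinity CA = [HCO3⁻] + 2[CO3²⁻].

CA = 2.69 mmol/kg

[CO2*] = KH · pCO2 = 10^(−1.28) × 939×10^-6 = 4.928×10^-5 mol/kg
α₀ = 1/(1 + K1/[H⁺] + K1K2/[H⁺]²) = 1/(1 + 10^+1.69 + 10^+0.45) = 0.01894
DIC = [CO2*]/α₀ = 4.928×10^-5 / 0.01894 = 2.602 mmol/kg
CA = (α₁ + 2α₂)·DIC = (0.9277 + 2×0.05338) × 2.602 = 2.69 mmol/kg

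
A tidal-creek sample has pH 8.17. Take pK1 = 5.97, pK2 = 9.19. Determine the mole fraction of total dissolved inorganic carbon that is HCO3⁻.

α₁ = 1 / (1 + [H⁺]/K1 + K2/[H⁺]) = 1 / (1 + 10^-2.20 + 10^-1.02)
   = 1 / (1 + 0.0063096 + 0.095499) = 1/1.1018 = 0.9076

α₁ = 0.908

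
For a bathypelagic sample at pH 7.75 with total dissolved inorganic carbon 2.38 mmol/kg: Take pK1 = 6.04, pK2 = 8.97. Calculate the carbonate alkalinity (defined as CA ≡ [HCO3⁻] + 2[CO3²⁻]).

CA = [HCO3⁻] + 2[CO3²⁻] = (α₁ + 2α₂)·DIC
At pH 7.75: [H⁺]/K1 = 10^-1.71 = 0.019498, K2/[H⁺] = 10^-1.22 = 0.060256
α₁ = 1/(1 + 0.019498 + 0.060256) = 1/1.0798 = 0.9261; α₂ = α₁·K2/[H⁺] = 0.05581
α₁ + 2α₂ = 1.0377
CA = 1.0377 × 2.38 = 2.47 mmol/kg

CA = 2.47 mmol/kg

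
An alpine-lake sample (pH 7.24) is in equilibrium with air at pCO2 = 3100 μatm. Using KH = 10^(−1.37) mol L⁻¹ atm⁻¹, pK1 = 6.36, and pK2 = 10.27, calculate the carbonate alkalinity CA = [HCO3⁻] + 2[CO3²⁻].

[CO2*] = KH · pCO2 = 10^(−1.37) × 3100×10^-6 = 1.322×10^-4 mol/L
α₀ = 1/(1 + K1/[H⁺] + K1K2/[H⁺]²) = 1/(1 + 10^+0.88 + 10^-2.15) = 0.1164
DIC = [CO2*]/α₀ = 1.322×10^-4 / 0.1164 = 1.136 mmol/L
CA = (α₁ + 2α₂)·DIC = (0.8828 + 2×0.0008239) × 1.136 = 1.01 mmol/L

CA = 1.01 mmol/L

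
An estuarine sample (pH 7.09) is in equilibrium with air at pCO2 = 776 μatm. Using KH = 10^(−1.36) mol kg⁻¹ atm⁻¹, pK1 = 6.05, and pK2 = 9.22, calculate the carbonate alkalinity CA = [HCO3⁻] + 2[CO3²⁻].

CA = 0.377 mmol/kg

[CO2*] = KH · pCO2 = 10^(−1.36) × 776×10^-6 = 3.387×10^-5 mol/kg
α₀ = 1/(1 + K1/[H⁺] + K1K2/[H⁺]²) = 1/(1 + 10^+1.04 + 10^-1.09) = 0.08301
DIC = [CO2*]/α₀ = 3.387×10^-5 / 0.08301 = 0.4080 mmol/kg
CA = (α₁ + 2α₂)·DIC = (0.9102 + 2×0.006748) × 0.4080 = 0.377 mmol/kg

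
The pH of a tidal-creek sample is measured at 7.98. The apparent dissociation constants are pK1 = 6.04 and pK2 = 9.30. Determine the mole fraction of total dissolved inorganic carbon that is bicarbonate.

α₁ = 0.944

α₁ = 1 / (1 + [H⁺]/K1 + K2/[H⁺]) = 1 / (1 + 10^-1.94 + 10^-1.32)
   = 1 / (1 + 0.011482 + 0.047863) = 1/1.0593 = 0.9440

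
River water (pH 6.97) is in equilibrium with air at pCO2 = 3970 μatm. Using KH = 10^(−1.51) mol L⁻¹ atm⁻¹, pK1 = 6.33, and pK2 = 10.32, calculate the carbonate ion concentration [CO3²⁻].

[CO2*] = KH · pCO2 = 10^(−1.51) × 3970×10^-6 = 1.227×10^-4 mol/L
α₀ = 1/(1 + K1/[H⁺] + K1K2/[H⁺]²) = 1/(1 + 10^+0.64 + 10^-2.71) = 0.1863
DIC = [CO2*]/α₀ = 1.227×10^-4 / 0.1863 = 0.6585 mmol/L
[CO3²⁻] = α₂·DIC; α₂ = 0.0003633, so [CO3²⁻] = 0.0003633 × 0.6585 = 0.000239 mmol/L = 0.239 μmol/L

[CO3²⁻] = 0.239 μmol/L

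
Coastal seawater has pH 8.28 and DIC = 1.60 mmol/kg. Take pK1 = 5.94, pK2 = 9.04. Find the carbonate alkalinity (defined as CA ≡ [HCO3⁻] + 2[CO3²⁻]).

CA = [HCO3⁻] + 2[CO3²⁻] = (α₁ + 2α₂)·DIC
At pH 8.28: [H⁺]/K1 = 10^-2.34 = 0.0045709, K2/[H⁺] = 10^-0.76 = 0.17378
α₁ = 1/(1 + 0.0045709 + 0.17378) = 1/1.1784 = 0.8486; α₂ = α₁·K2/[H⁺] = 0.1475
α₁ + 2α₂ = 1.1436
CA = 1.1436 × 1.60 = 1.83 mmol/kg

CA = 1.83 mmol/kg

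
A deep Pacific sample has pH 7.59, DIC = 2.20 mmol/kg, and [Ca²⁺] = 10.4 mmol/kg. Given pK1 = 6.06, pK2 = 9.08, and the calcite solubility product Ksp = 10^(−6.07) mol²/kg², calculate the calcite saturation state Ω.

Ω = 0.819

α₂ = 1 / (1 + [H⁺]/K2 + [H⁺]²/(K1K2)) = 1 / (1 + 10^+1.49 + 10^-0.04)
   = 1 / (1 + 30.903 + 0.91201) = 1/32.815 = 0.03047
[CO3²⁻] = α₂ × DIC = 0.03047 × 2.20 = 0.06704 mmol/kg
Ksp = 10^(−6.07) = 8.511×10^-7
Ω = [Ca²⁺][CO3²⁻]/Ksp = (10.4×10^-3)(6.704×10^-5) / 8.511×10^-7 = 0.819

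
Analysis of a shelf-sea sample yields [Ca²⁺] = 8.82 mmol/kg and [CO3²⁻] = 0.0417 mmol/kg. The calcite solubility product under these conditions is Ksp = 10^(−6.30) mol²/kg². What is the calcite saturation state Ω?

Ω = 0.734

Ksp = 10^(−6.30) = 5.012×10^-7
Ω = [Ca²⁺][CO3²⁻]/Ksp = (8.82×10^-3)(0.0417×10^-3) / 5.012×10^-7 = 0.734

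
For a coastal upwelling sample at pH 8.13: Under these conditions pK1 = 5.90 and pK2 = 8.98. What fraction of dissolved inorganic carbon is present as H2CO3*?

α₀ = 0.00513

α₀ = 1 / (1 + K1/[H⁺] + K1K2/[H⁺]²) = 1 / (1 + 10^+2.23 + 10^+1.38)
   = 1 / (1 + 169.82 + 23.988) = 1/194.81 = 0.005133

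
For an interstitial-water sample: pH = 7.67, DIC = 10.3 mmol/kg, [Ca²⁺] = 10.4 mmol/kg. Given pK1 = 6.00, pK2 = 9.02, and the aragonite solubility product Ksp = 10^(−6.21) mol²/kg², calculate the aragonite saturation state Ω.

Ω = 7.28

α₂ = 1 / (1 + [H⁺]/K2 + [H⁺]²/(K1K2)) = 1 / (1 + 10^+1.35 + 10^-0.32)
   = 1 / (1 + 22.387 + 0.47863) = 1/23.866 = 0.04190
[CO3²⁻] = α₂ × DIC = 0.04190 × 10.3 = 0.4316 mmol/kg
Ksp = 10^(−6.21) = 6.166×10^-7
Ω = [Ca²⁺][CO3²⁻]/Ksp = (10.4×10^-3)(4.316×10^-4) / 6.166×10^-7 = 7.28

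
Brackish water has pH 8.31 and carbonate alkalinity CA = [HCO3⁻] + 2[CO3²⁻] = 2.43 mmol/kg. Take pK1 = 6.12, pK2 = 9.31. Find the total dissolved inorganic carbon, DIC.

DIC = 2.24 mmol/kg

CA = [HCO3⁻] + 2[CO3²⁻] = (α₁ + 2α₂)·DIC
At pH 8.31: [H⁺]/K1 = 10^-2.19 = 0.0064565, K2/[H⁺] = 10^-1.00 = 0.10000
α₁ = 1/(1 + 0.0064565 + 0.10000) = 1/1.1065 = 0.9038; α₂ = α₁·K2/[H⁺] = 0.09038
α₁ + 2α₂ = 1.0845
DIC = CA / (α₁ + 2α₂) = 2.43 / 1.0845 = 2.24 mmol/kg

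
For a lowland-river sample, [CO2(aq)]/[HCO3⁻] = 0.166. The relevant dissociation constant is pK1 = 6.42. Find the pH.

From K1 = [H⁺][HCO3⁻]/[CO2(aq)]:  pH = pK1 − log₁₀([CO2(aq)]/[HCO3⁻])
log₁₀(0.166) = -0.780
pH = 6.42 − (-0.780) = 7.20

pH = 7.20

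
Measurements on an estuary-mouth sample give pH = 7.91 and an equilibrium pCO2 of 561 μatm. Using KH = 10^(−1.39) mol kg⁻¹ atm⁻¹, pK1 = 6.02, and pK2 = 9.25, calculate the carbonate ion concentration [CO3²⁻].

[CO3²⁻] = 0.0811 mmol/kg

[CO2*] = KH · pCO2 = 10^(−1.39) × 561×10^-6 = 2.285×10^-5 mol/kg
α₀ = 1/(1 + K1/[H⁺] + K1K2/[H⁺]²) = 1/(1 + 10^+1.89 + 10^+0.55) = 0.01217
DIC = [CO2*]/α₀ = 2.285×10^-5 / 0.01217 = 1.878 mmol/kg
[CO3²⁻] = α₂·DIC; α₂ = 0.04318, so [CO3²⁻] = 0.04318 × 1.878 = 0.0811 mmol/kg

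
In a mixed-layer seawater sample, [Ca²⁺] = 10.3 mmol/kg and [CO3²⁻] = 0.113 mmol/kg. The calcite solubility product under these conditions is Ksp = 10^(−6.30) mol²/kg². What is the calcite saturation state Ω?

Ω = 2.32

Ksp = 10^(−6.30) = 5.012×10^-7
Ω = [Ca²⁺][CO3²⁻]/Ksp = (10.3×10^-3)(0.113×10^-3) / 5.012×10^-7 = 2.32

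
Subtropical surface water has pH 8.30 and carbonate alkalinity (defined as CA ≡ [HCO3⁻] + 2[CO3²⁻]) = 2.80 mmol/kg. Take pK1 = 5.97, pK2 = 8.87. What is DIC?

DIC = 2.32 mmol/kg

CA = [HCO3⁻] + 2[CO3²⁻] = (α₁ + 2α₂)·DIC
At pH 8.30: [H⁺]/K1 = 10^-2.33 = 0.0046774, K2/[H⁺] = 10^-0.57 = 0.26915
α₁ = 1/(1 + 0.0046774 + 0.26915) = 1/1.2738 = 0.7850; α₂ = α₁·K2/[H⁺] = 0.2113
α₁ + 2α₂ = 1.2076
DIC = CA / (α₁ + 2α₂) = 2.80 / 1.2076 = 2.32 mmol/kg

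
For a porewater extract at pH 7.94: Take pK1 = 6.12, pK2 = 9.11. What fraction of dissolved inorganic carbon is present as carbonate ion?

α₂ = 0.0624

α₂ = 1 / (1 + [H⁺]/K2 + [H⁺]²/(K1K2)) = 1 / (1 + 10^+1.17 + 10^-0.65)
   = 1 / (1 + 14.791 + 0.22387) = 1/16.015 = 0.06244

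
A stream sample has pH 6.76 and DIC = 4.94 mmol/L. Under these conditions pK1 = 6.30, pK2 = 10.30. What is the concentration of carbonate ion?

[CO3²⁻] = 1.06 μmol/L

α₂ = 1 / (1 + [H⁺]/K2 + [H⁺]²/(K1K2)) = 1 / (1 + 10^+3.54 + 10^+3.08)
   = 1 / (1 + 3467.4 + 1202.3) = 1/4670.6 = 0.0002141
[CO3²⁻] = α₂ × DIC = 0.0002141 × 4.94 = 0.00106 mmol/L = 1.06 μmol/L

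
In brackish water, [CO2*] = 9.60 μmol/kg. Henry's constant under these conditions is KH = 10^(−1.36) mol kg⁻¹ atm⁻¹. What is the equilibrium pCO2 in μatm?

KH = 10^(−1.36) = 4.365×10^-2 mol kg⁻¹ atm⁻¹
pCO2 = [CO2*]/KH = 9.60×10^-6 / 4.365×10^-2 = 2.20×10^-4 atm = 220 μatm

pCO2 = 220 μatm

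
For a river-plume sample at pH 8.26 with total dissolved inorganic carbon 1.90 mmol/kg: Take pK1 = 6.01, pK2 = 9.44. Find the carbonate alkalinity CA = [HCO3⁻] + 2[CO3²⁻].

CA = 2.01 mmol/kg

CA = [HCO3⁻] + 2[CO3²⁻] = (α₁ + 2α₂)·DIC
At pH 8.26: [H⁺]/K1 = 10^-2.25 = 0.0056234, K2/[H⁺] = 10^-1.18 = 0.066069
α₁ = 1/(1 + 0.0056234 + 0.066069) = 1/1.0717 = 0.9331; α₂ = α₁·K2/[H⁺] = 0.06165
α₁ + 2α₂ = 1.0564
CA = 1.0564 × 1.90 = 2.01 mmol/kg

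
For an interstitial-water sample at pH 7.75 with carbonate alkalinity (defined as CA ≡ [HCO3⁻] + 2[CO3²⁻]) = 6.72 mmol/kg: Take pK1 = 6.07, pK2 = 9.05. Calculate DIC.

DIC = 6.54 mmol/kg

CA = [HCO3⁻] + 2[CO3²⁻] = (α₁ + 2α₂)·DIC
At pH 7.75: [H⁺]/K1 = 10^-1.68 = 0.020893, K2/[H⁺] = 10^-1.30 = 0.050119
α₁ = 1/(1 + 0.020893 + 0.050119) = 1/1.0710 = 0.9337; α₂ = α₁·K2/[H⁺] = 0.04680
α₁ + 2α₂ = 1.0273
DIC = CA / (α₁ + 2α₂) = 6.72 / 1.0273 = 6.54 mmol/kg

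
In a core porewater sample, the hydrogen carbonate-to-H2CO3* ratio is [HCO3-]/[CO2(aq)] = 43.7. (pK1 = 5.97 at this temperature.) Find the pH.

pH = 7.61

From K1 = [H⁺][HCO3-]/[CO2(aq)]:  pH = pK1 + log₁₀([HCO3-]/[CO2(aq)])
log₁₀(43.7) = +1.640
pH = 5.97 + (+1.640) = 7.61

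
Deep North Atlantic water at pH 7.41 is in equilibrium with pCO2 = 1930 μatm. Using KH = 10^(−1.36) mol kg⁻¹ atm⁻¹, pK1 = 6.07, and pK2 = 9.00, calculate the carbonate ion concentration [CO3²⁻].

[CO3²⁻] = 0.0474 mmol/kg

[CO2*] = KH · pCO2 = 10^(−1.36) × 1930×10^-6 = 8.425×10^-5 mol/kg
α₀ = 1/(1 + K1/[H⁺] + K1K2/[H⁺]²) = 1/(1 + 10^+1.34 + 10^-0.25) = 0.04266
DIC = [CO2*]/α₀ = 8.425×10^-5 / 0.04266 = 1.975 mmol/kg
[CO3²⁻] = α₂·DIC; α₂ = 0.02399, so [CO3²⁻] = 0.02399 × 1.975 = 0.0474 mmol/kg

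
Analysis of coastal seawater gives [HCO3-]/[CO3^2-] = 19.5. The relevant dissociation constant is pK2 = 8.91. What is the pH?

From K2 = [H⁺][CO3^2-]/[HCO3-]:  pH = pK2 − log₁₀([HCO3-]/[CO3^2-])
log₁₀(19.5) = +1.290
pH = 8.91 − (+1.290) = 7.62

pH = 7.62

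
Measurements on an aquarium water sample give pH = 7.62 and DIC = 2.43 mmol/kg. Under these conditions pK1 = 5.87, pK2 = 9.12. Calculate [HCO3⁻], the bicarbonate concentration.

α₁ = 1 / (1 + [H⁺]/K1 + K2/[H⁺]) = 1 / (1 + 10^-1.75 + 10^-1.50)
   = 1 / (1 + 0.017783 + 0.031623) = 1/1.0494 = 0.9529
[HCO3⁻] = α₁ × DIC = 0.9529 × 2.43 = 2.32 mmol/kg

[HCO3⁻] = 2.32 mmol/kg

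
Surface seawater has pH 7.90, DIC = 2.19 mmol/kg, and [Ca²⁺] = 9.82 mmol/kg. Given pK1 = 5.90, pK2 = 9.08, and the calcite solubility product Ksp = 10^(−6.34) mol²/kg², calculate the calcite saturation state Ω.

α₂ = 1 / (1 + [H⁺]/K2 + [H⁺]²/(K1K2)) = 1 / (1 + 10^+1.18 + 10^-0.82)
   = 1 / (1 + 15.136 + 0.15136) = 1/16.287 = 0.06140
[CO3²⁻] = α₂ × DIC = 0.06140 × 2.19 = 0.1345 mmol/kg
Ksp = 10^(−6.34) = 4.571×10^-7
Ω = [Ca²⁺][CO3²⁻]/Ksp = (9.82×10^-3)(1.345×10^-4) / 4.571×10^-7 = 2.89

Ω = 2.89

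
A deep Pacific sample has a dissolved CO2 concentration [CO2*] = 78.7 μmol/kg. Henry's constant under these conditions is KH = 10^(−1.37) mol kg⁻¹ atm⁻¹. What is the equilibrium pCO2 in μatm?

KH = 10^(−1.37) = 4.266×10^-2 mol kg⁻¹ atm⁻¹
pCO2 = [CO2*]/KH = 78.7×10^-6 / 4.266×10^-2 = 1.84×10^-3 atm = 1840 μatm

pCO2 = 1840 μatm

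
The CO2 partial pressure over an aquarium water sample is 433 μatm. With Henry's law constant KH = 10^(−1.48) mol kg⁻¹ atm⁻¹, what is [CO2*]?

KH = 10^(−1.48) = 3.311×10^-2 mol kg⁻¹ atm⁻¹
[CO2*] = KH · pCO2 = 3.311×10^-2 × 433×10^-6 atm = 1.43×10^-5 mol/kg

[CO2*] = 14.3 μmol/kg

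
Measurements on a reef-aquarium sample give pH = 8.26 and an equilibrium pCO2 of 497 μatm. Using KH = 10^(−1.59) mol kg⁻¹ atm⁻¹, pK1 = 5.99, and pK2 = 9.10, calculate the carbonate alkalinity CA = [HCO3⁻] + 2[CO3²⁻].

[CO2*] = KH · pCO2 = 10^(−1.59) × 497×10^-6 = 1.277×10^-5 mol/kg
α₀ = 1/(1 + K1/[H⁺] + K1K2/[H⁺]²) = 1/(1 + 10^+2.27 + 10^+1.43) = 0.004670
DIC = [CO2*]/α₀ = 1.277×10^-5 / 0.004670 = 2.735 mmol/kg
CA = (α₁ + 2α₂)·DIC = (0.8696 + 2×0.1257) × 2.735 = 3.07 mmol/kg

CA = 3.07 mmol/kg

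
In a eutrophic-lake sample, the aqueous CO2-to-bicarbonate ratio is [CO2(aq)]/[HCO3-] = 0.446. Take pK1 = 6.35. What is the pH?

From K1 = [H⁺][HCO3-]/[CO2(aq)]:  pH = pK1 − log₁₀([CO2(aq)]/[HCO3-])
log₁₀(0.446) = -0.351
pH = 6.35 − (-0.351) = 6.70

pH = 6.70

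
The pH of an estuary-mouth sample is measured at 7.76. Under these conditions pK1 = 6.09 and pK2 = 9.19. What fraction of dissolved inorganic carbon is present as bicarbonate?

α₁ = 0.945

α₁ = 1 / (1 + [H⁺]/K1 + K2/[H⁺]) = 1 / (1 + 10^-1.67 + 10^-1.43)
   = 1 / (1 + 0.021380 + 0.037154) = 1/1.0585 = 0.9447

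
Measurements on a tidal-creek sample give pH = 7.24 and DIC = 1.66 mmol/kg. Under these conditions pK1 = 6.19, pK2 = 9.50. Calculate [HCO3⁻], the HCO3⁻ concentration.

[HCO3⁻] = 1.52 mmol/kg

α₁ = 1 / (1 + [H⁺]/K1 + K2/[H⁺]) = 1 / (1 + 10^-1.05 + 10^-2.26)
   = 1 / (1 + 0.089125 + 0.0054954) = 1/1.0946 = 0.9136
[HCO3⁻] = α₁ × DIC = 0.9136 × 1.66 = 1.52 mmol/kg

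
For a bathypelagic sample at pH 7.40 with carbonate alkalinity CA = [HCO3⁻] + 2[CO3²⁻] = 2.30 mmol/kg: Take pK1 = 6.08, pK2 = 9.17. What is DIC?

DIC = 2.37 mmol/kg

CA = [HCO3⁻] + 2[CO3²⁻] = (α₁ + 2α₂)·DIC
At pH 7.40: [H⁺]/K1 = 10^-1.32 = 0.047863, K2/[H⁺] = 10^-1.77 = 0.016982
α₁ = 1/(1 + 0.047863 + 0.016982) = 1/1.0648 = 0.9391; α₂ = α₁·K2/[H⁺] = 0.01595
α₁ + 2α₂ = 0.9710
DIC = CA / (α₁ + 2α₂) = 2.30 / 0.9710 = 2.37 mmol/kg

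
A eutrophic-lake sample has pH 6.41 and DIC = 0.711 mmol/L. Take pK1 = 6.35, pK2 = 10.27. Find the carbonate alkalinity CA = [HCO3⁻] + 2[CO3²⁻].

CA = 0.380 mmol/L

CA = [HCO3⁻] + 2[CO3²⁻] = (α₁ + 2α₂)·DIC
At pH 6.41: [H⁺]/K1 = 10^-0.06 = 0.87096, K2/[H⁺] = 10^-3.86 = 0.00013804
α₁ = 1/(1 + 0.87096 + 0.00013804) = 1/1.8711 = 0.5344; α₂ = α₁·K2/[H⁺] = 7.377×10^-5
α₁ + 2α₂ = 0.5346
CA = 0.5346 × 0.711 = 0.380 mmol/L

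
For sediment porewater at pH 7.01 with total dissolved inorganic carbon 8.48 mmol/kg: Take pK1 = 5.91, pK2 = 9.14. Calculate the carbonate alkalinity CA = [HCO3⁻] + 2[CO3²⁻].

CA = 7.92 mmol/kg

CA = [HCO3⁻] + 2[CO3²⁻] = (α₁ + 2α₂)·DIC
At pH 7.01: [H⁺]/K1 = 10^-1.10 = 0.079433, K2/[H⁺] = 10^-2.13 = 0.0074131
α₁ = 1/(1 + 0.079433 + 0.0074131) = 1/1.0868 = 0.9201; α₂ = α₁·K2/[H⁺] = 0.006821
α₁ + 2α₂ = 0.9337
CA = 0.9337 × 8.48 = 7.92 mmol/kg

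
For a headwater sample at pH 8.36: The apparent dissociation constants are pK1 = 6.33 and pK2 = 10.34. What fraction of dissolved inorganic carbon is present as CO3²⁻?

α₂ = 1 / (1 + [H⁺]/K2 + [H⁺]²/(K1K2)) = 1 / (1 + 10^+1.98 + 10^-0.05)
   = 1 / (1 + 95.499 + 0.89125) = 1/97.391 = 0.01027

α₂ = 0.0103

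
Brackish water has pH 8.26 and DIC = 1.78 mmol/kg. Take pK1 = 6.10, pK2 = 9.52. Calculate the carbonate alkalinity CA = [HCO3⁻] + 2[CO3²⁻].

CA = 1.86 mmol/kg

CA = [HCO3⁻] + 2[CO3²⁻] = (α₁ + 2α₂)·DIC
At pH 8.26: [H⁺]/K1 = 10^-2.16 = 0.0069183, K2/[H⁺] = 10^-1.26 = 0.054954
α₁ = 1/(1 + 0.0069183 + 0.054954) = 1/1.0619 = 0.9417; α₂ = α₁·K2/[H⁺] = 0.05175
α₁ + 2α₂ = 1.0452
CA = 1.0452 × 1.78 = 1.86 mmol/kg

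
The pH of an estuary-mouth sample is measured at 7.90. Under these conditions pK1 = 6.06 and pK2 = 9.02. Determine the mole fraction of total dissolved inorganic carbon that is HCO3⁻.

α₁ = 0.917

α₁ = 1 / (1 + [H⁺]/K1 + K2/[H⁺]) = 1 / (1 + 10^-1.84 + 10^-1.12)
   = 1 / (1 + 0.014454 + 0.075858) = 1/1.0903 = 0.9172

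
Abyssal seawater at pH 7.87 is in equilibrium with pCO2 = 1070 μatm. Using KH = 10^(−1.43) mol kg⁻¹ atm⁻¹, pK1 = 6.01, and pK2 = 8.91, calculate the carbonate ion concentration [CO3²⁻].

[CO3²⁻] = 0.263 mmol/kg

[CO2*] = KH · pCO2 = 10^(−1.43) × 1070×10^-6 = 3.975×10^-5 mol/kg
α₀ = 1/(1 + K1/[H⁺] + K1K2/[H⁺]²) = 1/(1 + 10^+1.86 + 10^+0.82) = 0.01249
DIC = [CO2*]/α₀ = 3.975×10^-5 / 0.01249 = 3.182 mmol/kg
[CO3²⁻] = α₂·DIC; α₂ = 0.08253, so [CO3²⁻] = 0.08253 × 3.182 = 0.263 mmol/kg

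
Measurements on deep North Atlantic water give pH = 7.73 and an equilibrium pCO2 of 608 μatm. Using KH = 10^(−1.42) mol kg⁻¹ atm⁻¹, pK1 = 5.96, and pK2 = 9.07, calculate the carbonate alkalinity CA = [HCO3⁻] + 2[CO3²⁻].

CA = 1.49 mmol/kg

[CO2*] = KH · pCO2 = 10^(−1.42) × 608×10^-6 = 2.312×10^-5 mol/kg
α₀ = 1/(1 + K1/[H⁺] + K1K2/[H⁺]²) = 1/(1 + 10^+1.77 + 10^+0.43) = 0.01598
DIC = [CO2*]/α₀ = 2.312×10^-5 / 0.01598 = 1.446 mmol/kg
CA = (α₁ + 2α₂)·DIC = (0.9410 + 2×0.04301) × 1.446 = 1.49 mmol/kg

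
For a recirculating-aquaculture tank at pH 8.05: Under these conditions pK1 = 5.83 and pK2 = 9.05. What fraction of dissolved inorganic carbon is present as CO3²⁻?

α₂ = 1 / (1 + [H⁺]/K2 + [H⁺]²/(K1K2)) = 1 / (1 + 10^+1.00 + 10^-1.22)
   = 1 / (1 + 10.000 + 0.060256) = 1/11.060 = 0.09041

α₂ = 0.0904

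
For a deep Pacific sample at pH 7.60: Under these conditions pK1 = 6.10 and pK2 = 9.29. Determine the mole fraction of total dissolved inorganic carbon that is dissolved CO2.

α₀ = 0.0301

α₀ = 1 / (1 + K1/[H⁺] + K1K2/[H⁺]²) = 1 / (1 + 10^+1.50 + 10^-0.19)
   = 1 / (1 + 31.623 + 0.64565) = 1/33.268 = 0.03006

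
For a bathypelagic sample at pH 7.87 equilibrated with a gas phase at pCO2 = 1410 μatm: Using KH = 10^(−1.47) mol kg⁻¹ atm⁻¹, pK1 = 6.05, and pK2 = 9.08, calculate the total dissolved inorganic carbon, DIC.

[CO2*] = KH · pCO2 = 10^(−1.47) × 1410×10^-6 = 4.778×10^-5 mol/kg
α₀ = 1/(1 + K1/[H⁺] + K1K2/[H⁺]²) = 1/(1 + 10^+1.82 + 10^+0.61) = 0.01406
DIC = [CO2*]/α₀ = 4.778×10^-5 / 0.01406 = 3.40 mmol/kg

DIC = 3.40 mmol/kg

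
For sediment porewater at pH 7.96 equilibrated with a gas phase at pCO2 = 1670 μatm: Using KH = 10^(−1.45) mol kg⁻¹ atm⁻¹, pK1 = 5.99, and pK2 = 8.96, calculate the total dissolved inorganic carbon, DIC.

DIC = 6.14 mmol/kg

[CO2*] = KH · pCO2 = 10^(−1.45) × 1670×10^-6 = 5.925×10^-5 mol/kg
α₀ = 1/(1 + K1/[H⁺] + K1K2/[H⁺]²) = 1/(1 + 10^+1.97 + 10^+0.97) = 0.009647
DIC = [CO2*]/α₀ = 5.925×10^-5 / 0.009647 = 6.14 mmol/kg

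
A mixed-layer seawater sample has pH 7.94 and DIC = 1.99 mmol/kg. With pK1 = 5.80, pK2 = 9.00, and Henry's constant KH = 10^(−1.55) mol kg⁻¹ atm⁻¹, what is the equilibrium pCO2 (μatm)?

pCO2 = 467 μatm

α₀ = 1 / (1 + K1/[H⁺] + K1K2/[H⁺]²) = 1 / (1 + 10^+2.14 + 10^+1.08)
   = 1 / (1 + 138.04 + 12.023) = 1/151.06 = 0.006620
[CO2*] = α₀ × DIC = 0.006620 × 1.99 = 0.01317 mmol/kg = 13.17 μmol/kg
pCO2 = [CO2*]/KH = 1.317×10^-5 / 2.818×10^-2 = 467 μatm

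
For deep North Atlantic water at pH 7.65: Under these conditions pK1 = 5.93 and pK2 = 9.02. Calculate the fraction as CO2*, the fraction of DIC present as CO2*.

α₀ = 0.0179

α₀ = 1 / (1 + K1/[H⁺] + K1K2/[H⁺]²) = 1 / (1 + 10^+1.72 + 10^+0.35)
   = 1 / (1 + 52.481 + 2.2387) = 1/55.719 = 0.01795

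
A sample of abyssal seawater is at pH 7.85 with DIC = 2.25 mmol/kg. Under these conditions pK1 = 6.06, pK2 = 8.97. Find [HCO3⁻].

[HCO3⁻] = 2.06 mmol/kg

α₁ = 1 / (1 + [H⁺]/K1 + K2/[H⁺]) = 1 / (1 + 10^-1.79 + 10^-1.12)
   = 1 / (1 + 0.016218 + 0.075858) = 1/1.0921 = 0.9157
[HCO3⁻] = α₁ × DIC = 0.9157 × 2.25 = 2.06 mmol/kg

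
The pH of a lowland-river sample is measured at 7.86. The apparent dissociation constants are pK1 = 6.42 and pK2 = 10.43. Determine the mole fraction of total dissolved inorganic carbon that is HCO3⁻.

α₁ = 0.962

α₁ = 1 / (1 + [H⁺]/K1 + K2/[H⁺]) = 1 / (1 + 10^-1.44 + 10^-2.57)
   = 1 / (1 + 0.036308 + 0.0026915) = 1/1.0390 = 0.9625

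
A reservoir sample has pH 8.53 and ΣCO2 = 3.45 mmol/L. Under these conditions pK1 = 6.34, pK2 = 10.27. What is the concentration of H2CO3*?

α₀ = 1 / (1 + K1/[H⁺] + K1K2/[H⁺]²) = 1 / (1 + 10^+2.19 + 10^+0.45)
   = 1 / (1 + 154.88 + 2.8184) = 1/158.70 = 0.006301
[CO2*] = α₀ × DIC = 0.006301 × 3.45 = 0.0217 mmol/L

[CO2*] = 0.0217 mmol/L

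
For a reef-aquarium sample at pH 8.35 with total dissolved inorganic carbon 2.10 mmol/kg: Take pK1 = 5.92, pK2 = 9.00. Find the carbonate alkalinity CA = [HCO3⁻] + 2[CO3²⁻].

CA = [HCO3⁻] + 2[CO3²⁻] = (α₁ + 2α₂)·DIC
At pH 8.35: [H⁺]/K1 = 10^-2.43 = 0.0037154, K2/[H⁺] = 10^-0.65 = 0.22387
α₁ = 1/(1 + 0.0037154 + 0.22387) = 1/1.2276 = 0.8146; α₂ = α₁·K2/[H⁺] = 0.1824
α₁ + 2α₂ = 1.1793
CA = 1.1793 × 2.10 = 2.48 mmol/kg

CA = 2.48 mmol/kg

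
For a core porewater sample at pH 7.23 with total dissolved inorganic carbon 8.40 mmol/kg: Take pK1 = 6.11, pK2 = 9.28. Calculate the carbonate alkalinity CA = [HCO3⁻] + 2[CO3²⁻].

CA = [HCO3⁻] + 2[CO3²⁻] = (α₁ + 2α₂)·DIC
At pH 7.23: [H⁺]/K1 = 10^-1.12 = 0.075858, K2/[H⁺] = 10^-2.05 = 0.0089125
α₁ = 1/(1 + 0.075858 + 0.0089125) = 1/1.0848 = 0.9219; α₂ = α₁·K2/[H⁺] = 0.008216
α₁ + 2α₂ = 0.9383
CA = 0.9383 × 8.40 = 7.88 mmol/kg

CA = 7.88 mmol/kg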